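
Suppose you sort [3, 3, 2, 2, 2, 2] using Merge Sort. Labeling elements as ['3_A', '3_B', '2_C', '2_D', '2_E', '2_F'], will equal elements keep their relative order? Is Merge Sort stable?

Trace Merge Sort on the labeled array (the key is the number; the letter only tracks identity):
  Merge [3_B] + [2_C] -> [2_C, 3_B]
  Merge [3_A] + [2_C, 3_B] -> [2_C, 3_A, 3_B]
  Merge [2_E] + [2_F] -> [2_E, 2_F]
  Merge [2_D] + [2_E, 2_F] -> [2_D, 2_E, 2_F]
  Merge [2_C, 3_A, 3_B] + [2_D, 2_E, 2_F] -> [2_C, 2_D, 2_E, 2_F, 3_A, 3_B]
Final order: [2_C, 2_D, 2_E, 2_F, 3_A, 3_B]
Equal keys:
  value 2: originally 2_C, 2_D, 2_E, 2_F; after sorting 2_C, 2_D, 2_E, 2_F -> order preserved
  value 3: originally 3_A, 3_B; after sorting 3_A, 3_B -> order preserved
All equal keys kept their original relative order. Merge Sort is stable: when the heads of the two halves are equal the merge takes from the left half first.
Answer: Stable


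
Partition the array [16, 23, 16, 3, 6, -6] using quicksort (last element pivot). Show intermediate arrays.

Partition 1: pivot=-6 at index 0 -> [-6, 23, 16, 3, 6, 16]
Partition 2: pivot=16 at index 4 -> [-6, 16, 3, 6, 16, 23]
Partition 3: pivot=6 at index 2 -> [-6, 3, 6, 16, 16, 23]


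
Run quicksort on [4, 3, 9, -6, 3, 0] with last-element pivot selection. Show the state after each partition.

Partition 1: pivot=0 at index 1 -> [-6, 0, 9, 4, 3, 3]
Partition 2: pivot=3 at index 3 -> [-6, 0, 3, 3, 9, 4]
Partition 3: pivot=4 at index 4 -> [-6, 0, 3, 3, 4, 9]


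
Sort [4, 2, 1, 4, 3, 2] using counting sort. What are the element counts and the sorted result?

Count array: [0, 1, 2, 1, 2]
(count[i] = number of elements equal to i)
Cumulative count: [0, 1, 3, 4, 6]
Sorted: [1, 2, 2, 3, 4, 4]


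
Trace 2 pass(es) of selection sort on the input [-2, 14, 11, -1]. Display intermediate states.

Pass 1: Select minimum -2 at index 0, swap -> [-2, 14, 11, -1]
Pass 2: Select minimum -1 at index 3, swap -> [-2, -1, 11, 14]


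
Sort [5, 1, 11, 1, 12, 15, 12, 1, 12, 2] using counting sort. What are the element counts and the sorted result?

Count array: [0, 3, 1, 0, 0, 1, 0, 0, 0, 0, 0, 1, 3, 0, 0, 1]
(count[i] = number of elements equal to i)
Cumulative count: [0, 3, 4, 4, 4, 5, 5, 5, 5, 5, 5, 6, 9, 9, 9, 10]
Sorted: [1, 1, 1, 2, 5, 11, 12, 12, 12, 15]


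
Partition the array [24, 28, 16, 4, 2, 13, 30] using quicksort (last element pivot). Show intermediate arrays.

Partition 1: pivot=30 at index 6 -> [24, 28, 16, 4, 2, 13, 30]
Partition 2: pivot=13 at index 2 -> [4, 2, 13, 24, 28, 16, 30]
Partition 3: pivot=2 at index 0 -> [2, 4, 13, 24, 28, 16, 30]
Partition 4: pivot=16 at index 3 -> [2, 4, 13, 16, 28, 24, 30]
Partition 5: pivot=24 at index 4 -> [2, 4, 13, 16, 24, 28, 30]


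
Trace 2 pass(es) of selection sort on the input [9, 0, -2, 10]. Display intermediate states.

Pass 1: Select minimum -2 at index 2, swap -> [-2, 0, 9, 10]
Pass 2: Select minimum 0 at index 1, swap -> [-2, 0, 9, 10]


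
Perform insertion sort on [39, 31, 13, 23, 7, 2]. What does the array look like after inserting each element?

First element 39 is already 'sorted'
Insert 31: shifted 1 elements -> [31, 39, 13, 23, 7, 2]
Insert 13: shifted 2 elements -> [13, 31, 39, 23, 7, 2]
Insert 23: shifted 2 elements -> [13, 23, 31, 39, 7, 2]
Insert 7: shifted 4 elements -> [7, 13, 23, 31, 39, 2]
Insert 2: shifted 5 elements -> [2, 7, 13, 23, 31, 39]


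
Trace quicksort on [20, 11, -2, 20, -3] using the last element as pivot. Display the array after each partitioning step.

Partition 1: pivot=-3 at index 0 -> [-3, 11, -2, 20, 20]
Partition 2: pivot=20 at index 4 -> [-3, 11, -2, 20, 20]
Partition 3: pivot=20 at index 3 -> [-3, 11, -2, 20, 20]
Partition 4: pivot=-2 at index 1 -> [-3, -2, 11, 20, 20]


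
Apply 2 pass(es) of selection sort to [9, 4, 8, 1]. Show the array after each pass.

Pass 1: Select minimum 1 at index 3, swap -> [1, 4, 8, 9]
Pass 2: Select minimum 4 at index 1, swap -> [1, 4, 8, 9]


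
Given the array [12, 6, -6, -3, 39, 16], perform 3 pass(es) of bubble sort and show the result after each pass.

After pass 1: [6, -6, -3, 12, 16, 39] (4 swaps)
After pass 2: [-6, -3, 6, 12, 16, 39] (2 swaps)
After pass 3: [-6, -3, 6, 12, 16, 39] (0 swaps)
Total swaps: 6


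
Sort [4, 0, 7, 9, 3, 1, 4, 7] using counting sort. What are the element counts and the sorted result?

Count array: [1, 1, 0, 1, 2, 0, 0, 2, 0, 1]
(count[i] = number of elements equal to i)
Cumulative count: [1, 2, 2, 3, 5, 5, 5, 7, 7, 8]
Sorted: [0, 1, 3, 4, 4, 7, 7, 9]


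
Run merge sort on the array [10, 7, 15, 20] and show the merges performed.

Divide and conquer:
  Merge [10] + [7] -> [7, 10]
  Merge [15] + [20] -> [15, 20]
  Merge [7, 10] + [15, 20] -> [7, 10, 15, 20]


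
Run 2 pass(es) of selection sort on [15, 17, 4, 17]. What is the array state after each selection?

Pass 1: Select minimum 4 at index 2, swap -> [4, 17, 15, 17]
Pass 2: Select minimum 15 at index 2, swap -> [4, 15, 17, 17]


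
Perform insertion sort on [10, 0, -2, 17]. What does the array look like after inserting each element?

First element 10 is already 'sorted'
Insert 0: shifted 1 elements -> [0, 10, -2, 17]
Insert -2: shifted 2 elements -> [-2, 0, 10, 17]
Insert 17: shifted 0 elements -> [-2, 0, 10, 17]


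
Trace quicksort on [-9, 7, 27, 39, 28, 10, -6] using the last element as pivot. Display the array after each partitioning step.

Partition 1: pivot=-6 at index 1 -> [-9, -6, 27, 39, 28, 10, 7]
Partition 2: pivot=7 at index 2 -> [-9, -6, 7, 39, 28, 10, 27]
Partition 3: pivot=27 at index 4 -> [-9, -6, 7, 10, 27, 39, 28]
Partition 4: pivot=28 at index 5 -> [-9, -6, 7, 10, 27, 28, 39]


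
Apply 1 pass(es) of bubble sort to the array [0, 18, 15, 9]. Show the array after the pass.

After pass 1: [0, 15, 9, 18] (2 swaps)
Total swaps: 2


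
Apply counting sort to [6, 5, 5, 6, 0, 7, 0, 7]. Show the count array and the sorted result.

Count array: [2, 0, 0, 0, 0, 2, 2, 2]
(count[i] = number of elements equal to i)
Cumulative count: [2, 2, 2, 2, 2, 4, 6, 8]
Sorted: [0, 0, 5, 5, 6, 6, 7, 7]


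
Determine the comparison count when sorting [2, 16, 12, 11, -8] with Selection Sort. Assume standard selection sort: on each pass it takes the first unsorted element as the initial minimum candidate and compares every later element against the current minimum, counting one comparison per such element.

Pass 1: scan indices 1..4 for the minimum = 4 comparison(s); min is -8, place at index 0 -> [-8, 16, 12, 11, 2]
Pass 2: scan indices 2..4 for the minimum = 3 comparison(s); min is 2, place at index 1 -> [-8, 2, 12, 11, 16]
Pass 3: scan indices 3..4 for the minimum = 2 comparison(s); min is 11, place at index 2 -> [-8, 2, 11, 12, 16]
Pass 4: scan indices 4..4 for the minimum = 1 comparison(s); min is 12, place at index 3 -> [-8, 2, 11, 12, 16]
Selection sort always scans the whole unsorted suffix, so the count is (n-1) + (n-2) + ... + 1 = n(n-1)/2 = 5*4/2 = 10 regardless of the input order.
Total comparisons: 4 + 3 + 2 + 1 = 10


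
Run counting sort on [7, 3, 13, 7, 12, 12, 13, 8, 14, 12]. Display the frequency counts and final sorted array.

Count array: [0, 0, 0, 1, 0, 0, 0, 2, 1, 0, 0, 0, 3, 2, 1]
(count[i] = number of elements equal to i)
Cumulative count: [0, 0, 0, 1, 1, 1, 1, 3, 4, 4, 4, 4, 7, 9, 10]
Sorted: [3, 7, 7, 8, 12, 12, 12, 13, 13, 14]


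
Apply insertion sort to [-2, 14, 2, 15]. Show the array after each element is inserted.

First element -2 is already 'sorted'
Insert 14: shifted 0 elements -> [-2, 14, 2, 15]
Insert 2: shifted 1 elements -> [-2, 2, 14, 15]
Insert 15: shifted 0 elements -> [-2, 2, 14, 15]


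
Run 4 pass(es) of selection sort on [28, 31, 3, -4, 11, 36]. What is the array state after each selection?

Pass 1: Select minimum -4 at index 3, swap -> [-4, 31, 3, 28, 11, 36]
Pass 2: Select minimum 3 at index 2, swap -> [-4, 3, 31, 28, 11, 36]
Pass 3: Select minimum 11 at index 4, swap -> [-4, 3, 11, 28, 31, 36]
Pass 4: Select minimum 28 at index 3, swap -> [-4, 3, 11, 28, 31, 36]


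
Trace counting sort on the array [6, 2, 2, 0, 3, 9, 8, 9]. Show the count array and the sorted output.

Count array: [1, 0, 2, 1, 0, 0, 1, 0, 1, 2]
(count[i] = number of elements equal to i)
Cumulative count: [1, 1, 3, 4, 4, 4, 5, 5, 6, 8]
Sorted: [0, 2, 2, 3, 6, 8, 9, 9]


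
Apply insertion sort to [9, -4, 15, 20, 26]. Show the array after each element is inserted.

First element 9 is already 'sorted'
Insert -4: shifted 1 elements -> [-4, 9, 15, 20, 26]
Insert 15: shifted 0 elements -> [-4, 9, 15, 20, 26]
Insert 20: shifted 0 elements -> [-4, 9, 15, 20, 26]
Insert 26: shifted 0 elements -> [-4, 9, 15, 20, 26]


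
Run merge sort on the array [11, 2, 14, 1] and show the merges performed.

Divide and conquer:
  Merge [11] + [2] -> [2, 11]
  Merge [14] + [1] -> [1, 14]
  Merge [2, 11] + [1, 14] -> [1, 2, 11, 14]


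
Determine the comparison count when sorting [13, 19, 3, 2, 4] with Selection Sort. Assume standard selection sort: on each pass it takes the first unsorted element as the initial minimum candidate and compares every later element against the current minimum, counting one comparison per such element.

Pass 1: scan indices 1..4 for the minimum = 4 comparison(s); min is 2, place at index 0 -> [2, 19, 3, 13, 4]
Pass 2: scan indices 2..4 for the minimum = 3 comparison(s); min is 3, place at index 1 -> [2, 3, 19, 13, 4]
Pass 3: scan indices 3..4 for the minimum = 2 comparison(s); min is 4, place at index 2 -> [2, 3, 4, 13, 19]
Pass 4: scan indices 4..4 for the minimum = 1 comparison(s); min is 13, place at index 3 -> [2, 3, 4, 13, 19]
Selection sort always scans the whole unsorted suffix, so the count is (n-1) + (n-2) + ... + 1 = n(n-1)/2 = 5*4/2 = 10 regardless of the input order.
Total comparisons: 4 + 3 + 2 + 1 = 10


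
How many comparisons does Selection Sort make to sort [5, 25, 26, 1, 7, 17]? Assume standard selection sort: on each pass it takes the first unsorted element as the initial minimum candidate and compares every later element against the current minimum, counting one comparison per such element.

Pass 1: scan indices 1..5 for the minimum = 5 comparison(s); min is 1, place at index 0 -> [1, 25, 26, 5, 7, 17]
Pass 2: scan indices 2..5 for the minimum = 4 comparison(s); min is 5, place at index 1 -> [1, 5, 26, 25, 7, 17]
Pass 3: scan indices 3..5 for the minimum = 3 comparison(s); min is 7, place at index 2 -> [1, 5, 7, 25, 26, 17]
Pass 4: scan indices 4..5 for the minimum = 2 comparison(s); min is 17, place at index 3 -> [1, 5, 7, 17, 26, 25]
Pass 5: scan indices 5..5 for the minimum = 1 comparison(s); min is 25, place at index 4 -> [1, 5, 7, 17, 25, 26]
Selection sort always scans the whole unsorted suffix, so the count is (n-1) + (n-2) + ... + 1 = n(n-1)/2 = 6*5/2 = 15 regardless of the input order.
Total comparisons: 5 + 4 + 3 + 2 + 1 = 15


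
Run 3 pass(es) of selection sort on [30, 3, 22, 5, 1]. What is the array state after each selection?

Pass 1: Select minimum 1 at index 4, swap -> [1, 3, 22, 5, 30]
Pass 2: Select minimum 3 at index 1, swap -> [1, 3, 22, 5, 30]
Pass 3: Select minimum 5 at index 3, swap -> [1, 3, 5, 22, 30]


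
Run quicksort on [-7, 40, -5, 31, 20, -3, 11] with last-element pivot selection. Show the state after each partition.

Partition 1: pivot=11 at index 3 -> [-7, -5, -3, 11, 20, 40, 31]
Partition 2: pivot=-3 at index 2 -> [-7, -5, -3, 11, 20, 40, 31]
Partition 3: pivot=-5 at index 1 -> [-7, -5, -3, 11, 20, 40, 31]
Partition 4: pivot=31 at index 5 -> [-7, -5, -3, 11, 20, 31, 40]


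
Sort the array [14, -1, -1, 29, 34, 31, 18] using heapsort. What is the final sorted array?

Build heap: [34, 29, 31, 14, -1, -1, 18]
Extract 34: [31, 29, 18, 14, -1, -1, 34]
Extract 31: [29, 14, 18, -1, -1, 31, 34]
Extract 29: [18, 14, -1, -1, 29, 31, 34]
Extract 18: [14, -1, -1, 18, 29, 31, 34]
Extract 14: [-1, -1, 14, 18, 29, 31, 34]
Extract -1: [-1, -1, 14, 18, 29, 31, 34]


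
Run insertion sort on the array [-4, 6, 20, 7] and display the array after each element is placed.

First element -4 is already 'sorted'
Insert 6: shifted 0 elements -> [-4, 6, 20, 7]
Insert 20: shifted 0 elements -> [-4, 6, 20, 7]
Insert 7: shifted 1 elements -> [-4, 6, 7, 20]


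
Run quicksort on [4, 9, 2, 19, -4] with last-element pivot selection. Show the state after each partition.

Partition 1: pivot=-4 at index 0 -> [-4, 9, 2, 19, 4]
Partition 2: pivot=4 at index 2 -> [-4, 2, 4, 19, 9]
Partition 3: pivot=9 at index 3 -> [-4, 2, 4, 9, 19]


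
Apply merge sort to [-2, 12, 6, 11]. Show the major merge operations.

Divide and conquer:
  Merge [-2] + [12] -> [-2, 12]
  Merge [6] + [11] -> [6, 11]
  Merge [-2, 12] + [6, 11] -> [-2, 6, 11, 12]


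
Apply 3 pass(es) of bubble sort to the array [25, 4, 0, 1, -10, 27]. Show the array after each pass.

After pass 1: [4, 0, 1, -10, 25, 27] (4 swaps)
After pass 2: [0, 1, -10, 4, 25, 27] (3 swaps)
After pass 3: [0, -10, 1, 4, 25, 27] (1 swaps)
Total swaps: 8


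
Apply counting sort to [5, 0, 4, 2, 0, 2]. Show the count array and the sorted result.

Count array: [2, 0, 2, 0, 1, 1]
(count[i] = number of elements equal to i)
Cumulative count: [2, 2, 4, 4, 5, 6]
Sorted: [0, 0, 2, 2, 4, 5]


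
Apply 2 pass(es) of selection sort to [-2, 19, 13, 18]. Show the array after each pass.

Pass 1: Select minimum -2 at index 0, swap -> [-2, 19, 13, 18]
Pass 2: Select minimum 13 at index 2, swap -> [-2, 13, 19, 18]


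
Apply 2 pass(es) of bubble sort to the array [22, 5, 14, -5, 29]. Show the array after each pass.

After pass 1: [5, 14, -5, 22, 29] (3 swaps)
After pass 2: [5, -5, 14, 22, 29] (1 swaps)
Total swaps: 4


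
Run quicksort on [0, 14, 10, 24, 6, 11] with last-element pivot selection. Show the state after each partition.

Partition 1: pivot=11 at index 3 -> [0, 10, 6, 11, 14, 24]
Partition 2: pivot=6 at index 1 -> [0, 6, 10, 11, 14, 24]
Partition 3: pivot=24 at index 5 -> [0, 6, 10, 11, 14, 24]


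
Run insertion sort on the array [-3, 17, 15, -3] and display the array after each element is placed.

First element -3 is already 'sorted'
Insert 17: shifted 0 elements -> [-3, 17, 15, -3]
Insert 15: shifted 1 elements -> [-3, 15, 17, -3]
Insert -3: shifted 2 elements -> [-3, -3, 15, 17]


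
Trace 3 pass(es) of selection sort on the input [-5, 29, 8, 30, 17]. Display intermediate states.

Pass 1: Select minimum -5 at index 0, swap -> [-5, 29, 8, 30, 17]
Pass 2: Select minimum 8 at index 2, swap -> [-5, 8, 29, 30, 17]
Pass 3: Select minimum 17 at index 4, swap -> [-5, 8, 17, 30, 29]


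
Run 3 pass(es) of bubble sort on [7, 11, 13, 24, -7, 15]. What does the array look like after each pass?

After pass 1: [7, 11, 13, -7, 15, 24] (2 swaps)
After pass 2: [7, 11, -7, 13, 15, 24] (1 swaps)
After pass 3: [7, -7, 11, 13, 15, 24] (1 swaps)
Total swaps: 4


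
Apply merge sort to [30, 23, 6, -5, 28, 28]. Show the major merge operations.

Divide and conquer:
  Merge [23] + [6] -> [6, 23]
  Merge [30] + [6, 23] -> [6, 23, 30]
  Merge [28] + [28] -> [28, 28]
  Merge [-5] + [28, 28] -> [-5, 28, 28]
  Merge [6, 23, 30] + [-5, 28, 28] -> [-5, 6, 23, 28, 28, 30]


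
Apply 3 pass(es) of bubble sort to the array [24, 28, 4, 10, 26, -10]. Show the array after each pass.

After pass 1: [24, 4, 10, 26, -10, 28] (4 swaps)
After pass 2: [4, 10, 24, -10, 26, 28] (3 swaps)
After pass 3: [4, 10, -10, 24, 26, 28] (1 swaps)
Total swaps: 8


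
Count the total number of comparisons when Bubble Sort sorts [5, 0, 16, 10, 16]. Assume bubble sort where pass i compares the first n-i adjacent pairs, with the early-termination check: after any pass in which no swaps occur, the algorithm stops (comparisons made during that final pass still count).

Pass 1: compare adjacent pairs (0,1)..(3,4) = 4 comparison(s), 2 swap(s) -> [0, 5, 10, 16, 16]
Pass 2: compare adjacent pairs (0,1)..(2,3) = 3 comparison(s), 0 swap(s) -> [0, 5, 10, 16, 16]
No swaps in this pass, so bubble sort stops here.
Total comparisons: 4 + 3 = 7


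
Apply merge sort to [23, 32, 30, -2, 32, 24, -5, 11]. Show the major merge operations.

Divide and conquer:
  Merge [23] + [32] -> [23, 32]
  Merge [30] + [-2] -> [-2, 30]
  Merge [23, 32] + [-2, 30] -> [-2, 23, 30, 32]
  Merge [32] + [24] -> [24, 32]
  Merge [-5] + [11] -> [-5, 11]
  Merge [24, 32] + [-5, 11] -> [-5, 11, 24, 32]
  Merge [-2, 23, 30, 32] + [-5, 11, 24, 32] -> [-5, -2, 11, 23, 24, 30, 32, 32]


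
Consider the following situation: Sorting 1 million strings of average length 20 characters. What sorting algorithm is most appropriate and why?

Best choice: MSD radix sort or Mergesort
Reason: MSD radix sort is a non-comparison sort that buckets the strings by successive character positions, running in time proportional to the total number of characters examined rather than O(n log n) string comparisons; mergesort is a stable O(n log n)-comparison alternative that works for arbitrary variable-length keys


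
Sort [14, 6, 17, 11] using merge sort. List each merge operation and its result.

Divide and conquer:
  Merge [14] + [6] -> [6, 14]
  Merge [17] + [11] -> [11, 17]
  Merge [6, 14] + [11, 17] -> [6, 11, 14, 17]


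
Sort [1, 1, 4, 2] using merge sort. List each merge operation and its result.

Divide and conquer:
  Merge [1] + [1] -> [1, 1]
  Merge [4] + [2] -> [2, 4]
  Merge [1, 1] + [2, 4] -> [1, 1, 2, 4]


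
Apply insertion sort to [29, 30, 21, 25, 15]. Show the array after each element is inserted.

First element 29 is already 'sorted'
Insert 30: shifted 0 elements -> [29, 30, 21, 25, 15]
Insert 21: shifted 2 elements -> [21, 29, 30, 25, 15]
Insert 25: shifted 2 elements -> [21, 25, 29, 30, 15]
Insert 15: shifted 4 elements -> [15, 21, 25, 29, 30]


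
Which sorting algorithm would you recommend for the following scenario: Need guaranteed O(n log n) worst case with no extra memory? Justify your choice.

Best choice: Heapsort
Reason: Heapsort is O(n log n) worst case and sorts in-place; quicksort can degrade to O(n^2)


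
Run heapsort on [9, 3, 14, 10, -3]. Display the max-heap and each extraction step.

Build heap: [14, 10, 9, 3, -3]
Extract 14: [10, 3, 9, -3, 14]
Extract 10: [9, 3, -3, 10, 14]
Extract 9: [3, -3, 9, 10, 14]
Extract 3: [-3, 3, 9, 10, 14]


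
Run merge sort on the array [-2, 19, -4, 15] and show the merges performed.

Divide and conquer:
  Merge [-2] + [19] -> [-2, 19]
  Merge [-4] + [15] -> [-4, 15]
  Merge [-2, 19] + [-4, 15] -> [-4, -2, 15, 19]


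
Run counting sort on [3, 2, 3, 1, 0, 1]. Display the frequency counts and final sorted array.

Count array: [1, 2, 1, 2]
(count[i] = number of elements equal to i)
Cumulative count: [1, 3, 4, 6]
Sorted: [0, 1, 1, 2, 3, 3]


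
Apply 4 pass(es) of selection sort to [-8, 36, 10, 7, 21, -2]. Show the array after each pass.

Pass 1: Select minimum -8 at index 0, swap -> [-8, 36, 10, 7, 21, -2]
Pass 2: Select minimum -2 at index 5, swap -> [-8, -2, 10, 7, 21, 36]
Pass 3: Select minimum 7 at index 3, swap -> [-8, -2, 7, 10, 21, 36]
Pass 4: Select minimum 10 at index 3, swap -> [-8, -2, 7, 10, 21, 36]


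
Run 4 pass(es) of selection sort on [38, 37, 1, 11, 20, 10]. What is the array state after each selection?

Pass 1: Select minimum 1 at index 2, swap -> [1, 37, 38, 11, 20, 10]
Pass 2: Select minimum 10 at index 5, swap -> [1, 10, 38, 11, 20, 37]
Pass 3: Select minimum 11 at index 3, swap -> [1, 10, 11, 38, 20, 37]
Pass 4: Select minimum 20 at index 4, swap -> [1, 10, 11, 20, 38, 37]


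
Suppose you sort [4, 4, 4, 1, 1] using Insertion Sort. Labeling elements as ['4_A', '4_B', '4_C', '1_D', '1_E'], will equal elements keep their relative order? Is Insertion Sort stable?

Trace Insertion Sort on the labeled array (the key is the number; the letter only tracks identity):
  Insert 4_B at index 1: [4_A, 4_B, 4_C, 1_D, 1_E]
  Insert 4_C at index 2: [4_A, 4_B, 4_C, 1_D, 1_E]
  Insert 1_D at index 0: [1_D, 4_A, 4_B, 4_C, 1_E]
  Insert 1_E at index 1: [1_D, 1_E, 4_A, 4_B, 4_C]
Final order: [1_D, 1_E, 4_A, 4_B, 4_C]
Equal keys:
  value 1: originally 1_D, 1_E; after sorting 1_D, 1_E -> order preserved
  value 4: originally 4_A, 4_B, 4_C; after sorting 4_A, 4_B, 4_C -> order preserved
All equal keys kept their original relative order. Insertion Sort is stable: elements are shifted only while they are strictly greater than the key, so a key is inserted after any equal elements already placed.
Answer: Stable


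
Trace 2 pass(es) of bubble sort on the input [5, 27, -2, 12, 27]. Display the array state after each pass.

After pass 1: [5, -2, 12, 27, 27] (2 swaps)
After pass 2: [-2, 5, 12, 27, 27] (1 swaps)
Total swaps: 3


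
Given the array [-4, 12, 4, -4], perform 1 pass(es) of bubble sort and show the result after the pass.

After pass 1: [-4, 4, -4, 12] (2 swaps)
Total swaps: 2


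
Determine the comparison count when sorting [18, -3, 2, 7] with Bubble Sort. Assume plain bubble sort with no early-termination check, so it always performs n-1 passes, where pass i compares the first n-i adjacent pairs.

Pass 1: compare adjacent pairs (0,1)..(2,3) = 3 comparison(s), 3 swap(s) -> [-3, 2, 7, 18]
Pass 2: compare adjacent pairs (0,1)..(1,2) = 2 comparison(s), 0 swap(s) -> [-3, 2, 7, 18]
Pass 3: compare adjacent pairs (0,1)..(0,1) = 1 comparison(s), 0 swap(s) -> [-3, 2, 7, 18]
Total comparisons: 3 + 2 + 1 = 6


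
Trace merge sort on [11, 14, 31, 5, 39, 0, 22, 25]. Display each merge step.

Divide and conquer:
  Merge [11] + [14] -> [11, 14]
  Merge [31] + [5] -> [5, 31]
  Merge [11, 14] + [5, 31] -> [5, 11, 14, 31]
  Merge [39] + [0] -> [0, 39]
  Merge [22] + [25] -> [22, 25]
  Merge [0, 39] + [22, 25] -> [0, 22, 25, 39]
  Merge [5, 11, 14, 31] + [0, 22, 25, 39] -> [0, 5, 11, 14, 22, 25, 31, 39]


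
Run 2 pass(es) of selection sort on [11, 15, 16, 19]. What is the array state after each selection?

Pass 1: Select minimum 11 at index 0, swap -> [11, 15, 16, 19]
Pass 2: Select minimum 15 at index 1, swap -> [11, 15, 16, 19]


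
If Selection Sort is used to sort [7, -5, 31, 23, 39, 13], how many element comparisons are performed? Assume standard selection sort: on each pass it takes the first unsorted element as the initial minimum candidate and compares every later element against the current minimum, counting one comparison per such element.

Pass 1: scan indices 1..5 for the minimum = 5 comparison(s); min is -5, place at index 0 -> [-5, 7, 31, 23, 39, 13]
Pass 2: scan indices 2..5 for the minimum = 4 comparison(s); min is 7, place at index 1 -> [-5, 7, 31, 23, 39, 13]
Pass 3: scan indices 3..5 for the minimum = 3 comparison(s); min is 13, place at index 2 -> [-5, 7, 13, 23, 39, 31]
Pass 4: scan indices 4..5 for the minimum = 2 comparison(s); min is 23, place at index 3 -> [-5, 7, 13, 23, 39, 31]
Pass 5: scan indices 5..5 for the minimum = 1 comparison(s); min is 31, place at index 4 -> [-5, 7, 13, 23, 31, 39]
Selection sort always scans the whole unsorted suffix, so the count is (n-1) + (n-2) + ... + 1 = n(n-1)/2 = 6*5/2 = 15 regardless of the input order.
Total comparisons: 5 + 4 + 3 + 2 + 1 = 15


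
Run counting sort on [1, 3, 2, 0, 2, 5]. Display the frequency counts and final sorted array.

Count array: [1, 1, 2, 1, 0, 1]
(count[i] = number of elements equal to i)
Cumulative count: [1, 2, 4, 5, 5, 6]
Sorted: [0, 1, 2, 2, 3, 5]


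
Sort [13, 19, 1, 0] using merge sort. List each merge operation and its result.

Divide and conquer:
  Merge [13] + [19] -> [13, 19]
  Merge [1] + [0] -> [0, 1]
  Merge [13, 19] + [0, 1] -> [0, 1, 13, 19]


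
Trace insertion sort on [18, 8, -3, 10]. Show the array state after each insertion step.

First element 18 is already 'sorted'
Insert 8: shifted 1 elements -> [8, 18, -3, 10]
Insert -3: shifted 2 elements -> [-3, 8, 18, 10]
Insert 10: shifted 1 elements -> [-3, 8, 10, 18]


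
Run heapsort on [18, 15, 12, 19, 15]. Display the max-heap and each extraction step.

Build heap: [19, 18, 12, 15, 15]
Extract 19: [18, 15, 12, 15, 19]
Extract 18: [15, 15, 12, 18, 19]
Extract 15: [15, 12, 15, 18, 19]
Extract 15: [12, 15, 15, 18, 19]


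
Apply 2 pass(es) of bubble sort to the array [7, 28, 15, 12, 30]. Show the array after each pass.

After pass 1: [7, 15, 12, 28, 30] (2 swaps)
After pass 2: [7, 12, 15, 28, 30] (1 swaps)
Total swaps: 3


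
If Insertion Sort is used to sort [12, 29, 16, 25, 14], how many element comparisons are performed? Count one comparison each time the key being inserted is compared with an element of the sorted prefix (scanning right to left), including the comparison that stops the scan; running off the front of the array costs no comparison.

Insert 29: 12 <= 29 (stop) = 1 comparison(s) -> [12, 29, 16, 25, 14]
Insert 16: 29 > 16 (shift), 12 <= 16 (stop) = 2 comparison(s) -> [12, 16, 29, 25, 14]
Insert 25: 29 > 25 (shift), 16 <= 25 (stop) = 2 comparison(s) -> [12, 16, 25, 29, 14]
Insert 14: 29 > 14 (shift), 25 > 14 (shift), 16 > 14 (shift), 12 <= 14 (stop) = 4 comparison(s) -> [12, 14, 16, 25, 29]
Total comparisons: 1 + 2 + 2 + 4 = 9


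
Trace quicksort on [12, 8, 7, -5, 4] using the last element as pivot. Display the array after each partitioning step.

Partition 1: pivot=4 at index 1 -> [-5, 4, 7, 12, 8]
Partition 2: pivot=8 at index 3 -> [-5, 4, 7, 8, 12]


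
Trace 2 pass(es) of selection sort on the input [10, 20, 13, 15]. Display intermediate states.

Pass 1: Select minimum 10 at index 0, swap -> [10, 20, 13, 15]
Pass 2: Select minimum 13 at index 2, swap -> [10, 13, 20, 15]


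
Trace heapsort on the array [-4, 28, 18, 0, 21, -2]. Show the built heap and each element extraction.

Build heap: [28, 21, 18, 0, -4, -2]
Extract 28: [21, 0, 18, -2, -4, 28]
Extract 21: [18, 0, -4, -2, 21, 28]
Extract 18: [0, -2, -4, 18, 21, 28]
Extract 0: [-2, -4, 0, 18, 21, 28]
Extract -2: [-4, -2, 0, 18, 21, 28]


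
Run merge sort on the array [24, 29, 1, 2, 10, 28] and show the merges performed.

Divide and conquer:
  Merge [29] + [1] -> [1, 29]
  Merge [24] + [1, 29] -> [1, 24, 29]
  Merge [10] + [28] -> [10, 28]
  Merge [2] + [10, 28] -> [2, 10, 28]
  Merge [1, 24, 29] + [2, 10, 28] -> [1, 2, 10, 24, 28, 29]


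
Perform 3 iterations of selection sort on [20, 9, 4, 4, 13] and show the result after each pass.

Pass 1: Select minimum 4 at index 2, swap -> [4, 9, 20, 4, 13]
Pass 2: Select minimum 4 at index 3, swap -> [4, 4, 20, 9, 13]
Pass 3: Select minimum 9 at index 3, swap -> [4, 4, 9, 20, 13]


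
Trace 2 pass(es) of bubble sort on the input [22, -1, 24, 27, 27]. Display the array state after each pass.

After pass 1: [-1, 22, 24, 27, 27] (1 swaps)
After pass 2: [-1, 22, 24, 27, 27] (0 swaps)
Total swaps: 1


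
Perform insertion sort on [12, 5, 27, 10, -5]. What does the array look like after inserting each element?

First element 12 is already 'sorted'
Insert 5: shifted 1 elements -> [5, 12, 27, 10, -5]
Insert 27: shifted 0 elements -> [5, 12, 27, 10, -5]
Insert 10: shifted 2 elements -> [5, 10, 12, 27, -5]
Insert -5: shifted 4 elements -> [-5, 5, 10, 12, 27]


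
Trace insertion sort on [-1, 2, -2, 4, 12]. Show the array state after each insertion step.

First element -1 is already 'sorted'
Insert 2: shifted 0 elements -> [-1, 2, -2, 4, 12]
Insert -2: shifted 2 elements -> [-2, -1, 2, 4, 12]
Insert 4: shifted 0 elements -> [-2, -1, 2, 4, 12]
Insert 12: shifted 0 elements -> [-2, -1, 2, 4, 12]


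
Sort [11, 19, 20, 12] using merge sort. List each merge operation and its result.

Divide and conquer:
  Merge [11] + [19] -> [11, 19]
  Merge [20] + [12] -> [12, 20]
  Merge [11, 19] + [12, 20] -> [11, 12, 19, 20]


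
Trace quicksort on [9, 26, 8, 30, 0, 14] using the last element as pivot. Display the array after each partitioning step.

Partition 1: pivot=14 at index 3 -> [9, 8, 0, 14, 26, 30]
Partition 2: pivot=0 at index 0 -> [0, 8, 9, 14, 26, 30]
Partition 3: pivot=9 at index 2 -> [0, 8, 9, 14, 26, 30]
Partition 4: pivot=30 at index 5 -> [0, 8, 9, 14, 26, 30]


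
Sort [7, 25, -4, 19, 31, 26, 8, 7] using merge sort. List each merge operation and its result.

Divide and conquer:
  Merge [7] + [25] -> [7, 25]
  Merge [-4] + [19] -> [-4, 19]
  Merge [7, 25] + [-4, 19] -> [-4, 7, 19, 25]
  Merge [31] + [26] -> [26, 31]
  Merge [8] + [7] -> [7, 8]
  Merge [26, 31] + [7, 8] -> [7, 8, 26, 31]
  Merge [-4, 7, 19, 25] + [7, 8, 26, 31] -> [-4, 7, 7, 8, 19, 25, 26, 31]


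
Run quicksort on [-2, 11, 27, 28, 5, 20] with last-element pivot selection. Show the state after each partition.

Partition 1: pivot=20 at index 3 -> [-2, 11, 5, 20, 27, 28]
Partition 2: pivot=5 at index 1 -> [-2, 5, 11, 20, 27, 28]
Partition 3: pivot=28 at index 5 -> [-2, 5, 11, 20, 27, 28]


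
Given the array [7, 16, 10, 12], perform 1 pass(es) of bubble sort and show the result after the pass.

After pass 1: [7, 10, 12, 16] (2 swaps)
Total swaps: 2


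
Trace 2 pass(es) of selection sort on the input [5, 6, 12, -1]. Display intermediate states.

Pass 1: Select minimum -1 at index 3, swap -> [-1, 6, 12, 5]
Pass 2: Select minimum 5 at index 3, swap -> [-1, 5, 12, 6]


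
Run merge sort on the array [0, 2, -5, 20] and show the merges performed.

Divide and conquer:
  Merge [0] + [2] -> [0, 2]
  Merge [-5] + [20] -> [-5, 20]
  Merge [0, 2] + [-5, 20] -> [-5, 0, 2, 20]


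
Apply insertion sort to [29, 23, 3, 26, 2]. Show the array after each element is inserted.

First element 29 is already 'sorted'
Insert 23: shifted 1 elements -> [23, 29, 3, 26, 2]
Insert 3: shifted 2 elements -> [3, 23, 29, 26, 2]
Insert 26: shifted 1 elements -> [3, 23, 26, 29, 2]
Insert 2: shifted 4 elements -> [2, 3, 23, 26, 29]


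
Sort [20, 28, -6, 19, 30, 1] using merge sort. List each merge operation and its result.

Divide and conquer:
  Merge [28] + [-6] -> [-6, 28]
  Merge [20] + [-6, 28] -> [-6, 20, 28]
  Merge [30] + [1] -> [1, 30]
  Merge [19] + [1, 30] -> [1, 19, 30]
  Merge [-6, 20, 28] + [1, 19, 30] -> [-6, 1, 19, 20, 28, 30]


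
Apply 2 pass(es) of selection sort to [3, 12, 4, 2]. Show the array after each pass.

Pass 1: Select minimum 2 at index 3, swap -> [2, 12, 4, 3]
Pass 2: Select minimum 3 at index 3, swap -> [2, 3, 4, 12]


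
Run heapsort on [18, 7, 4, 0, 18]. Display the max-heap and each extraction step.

Build heap: [18, 18, 4, 0, 7]
Extract 18: [18, 7, 4, 0, 18]
Extract 18: [7, 0, 4, 18, 18]
Extract 7: [4, 0, 7, 18, 18]
Extract 4: [0, 4, 7, 18, 18]


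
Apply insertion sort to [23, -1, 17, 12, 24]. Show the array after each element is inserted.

First element 23 is already 'sorted'
Insert -1: shifted 1 elements -> [-1, 23, 17, 12, 24]
Insert 17: shifted 1 elements -> [-1, 17, 23, 12, 24]
Insert 12: shifted 2 elements -> [-1, 12, 17, 23, 24]
Insert 24: shifted 0 elements -> [-1, 12, 17, 23, 24]


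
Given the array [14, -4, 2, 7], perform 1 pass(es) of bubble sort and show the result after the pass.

After pass 1: [-4, 2, 7, 14] (3 swaps)
Total swaps: 3


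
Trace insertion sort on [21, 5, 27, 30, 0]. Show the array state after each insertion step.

First element 21 is already 'sorted'
Insert 5: shifted 1 elements -> [5, 21, 27, 30, 0]
Insert 27: shifted 0 elements -> [5, 21, 27, 30, 0]
Insert 30: shifted 0 elements -> [5, 21, 27, 30, 0]
Insert 0: shifted 4 elements -> [0, 5, 21, 27, 30]


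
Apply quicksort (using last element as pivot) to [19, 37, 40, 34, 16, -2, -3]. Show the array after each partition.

Partition 1: pivot=-3 at index 0 -> [-3, 37, 40, 34, 16, -2, 19]
Partition 2: pivot=19 at index 3 -> [-3, 16, -2, 19, 37, 40, 34]
Partition 3: pivot=-2 at index 1 -> [-3, -2, 16, 19, 37, 40, 34]
Partition 4: pivot=34 at index 4 -> [-3, -2, 16, 19, 34, 40, 37]
Partition 5: pivot=37 at index 5 -> [-3, -2, 16, 19, 34, 37, 40]


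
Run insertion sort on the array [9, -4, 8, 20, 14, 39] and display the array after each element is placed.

First element 9 is already 'sorted'
Insert -4: shifted 1 elements -> [-4, 9, 8, 20, 14, 39]
Insert 8: shifted 1 elements -> [-4, 8, 9, 20, 14, 39]
Insert 20: shifted 0 elements -> [-4, 8, 9, 20, 14, 39]
Insert 14: shifted 1 elements -> [-4, 8, 9, 14, 20, 39]
Insert 39: shifted 0 elements -> [-4, 8, 9, 14, 20, 39]


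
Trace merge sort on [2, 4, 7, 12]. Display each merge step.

Divide and conquer:
  Merge [2] + [4] -> [2, 4]
  Merge [7] + [12] -> [7, 12]
  Merge [2, 4] + [7, 12] -> [2, 4, 7, 12]


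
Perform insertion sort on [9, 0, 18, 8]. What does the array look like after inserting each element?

First element 9 is already 'sorted'
Insert 0: shifted 1 elements -> [0, 9, 18, 8]
Insert 18: shifted 0 elements -> [0, 9, 18, 8]
Insert 8: shifted 2 elements -> [0, 8, 9, 18]


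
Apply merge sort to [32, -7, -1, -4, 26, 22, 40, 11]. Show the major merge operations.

Divide and conquer:
  Merge [32] + [-7] -> [-7, 32]
  Merge [-1] + [-4] -> [-4, -1]
  Merge [-7, 32] + [-4, -1] -> [-7, -4, -1, 32]
  Merge [26] + [22] -> [22, 26]
  Merge [40] + [11] -> [11, 40]
  Merge [22, 26] + [11, 40] -> [11, 22, 26, 40]
  Merge [-7, -4, -1, 32] + [11, 22, 26, 40] -> [-7, -4, -1, 11, 22, 26, 32, 40]


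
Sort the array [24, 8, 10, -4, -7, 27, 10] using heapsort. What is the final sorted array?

Build heap: [27, 8, 24, -4, -7, 10, 10]
Extract 27: [24, 8, 10, -4, -7, 10, 27]
Extract 24: [10, 8, 10, -4, -7, 24, 27]
Extract 10: [10, 8, -7, -4, 10, 24, 27]
Extract 10: [8, -4, -7, 10, 10, 24, 27]
Extract 8: [-4, -7, 8, 10, 10, 24, 27]
Extract -4: [-7, -4, 8, 10, 10, 24, 27]


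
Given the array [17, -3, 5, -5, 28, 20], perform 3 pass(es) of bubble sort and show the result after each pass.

After pass 1: [-3, 5, -5, 17, 20, 28] (4 swaps)
After pass 2: [-3, -5, 5, 17, 20, 28] (1 swaps)
After pass 3: [-5, -3, 5, 17, 20, 28] (1 swaps)
Total swaps: 6


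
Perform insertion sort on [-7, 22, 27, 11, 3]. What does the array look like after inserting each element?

First element -7 is already 'sorted'
Insert 22: shifted 0 elements -> [-7, 22, 27, 11, 3]
Insert 27: shifted 0 elements -> [-7, 22, 27, 11, 3]
Insert 11: shifted 2 elements -> [-7, 11, 22, 27, 3]
Insert 3: shifted 3 elements -> [-7, 3, 11, 22, 27]


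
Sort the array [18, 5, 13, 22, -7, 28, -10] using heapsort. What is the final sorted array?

Build heap: [28, 22, 18, 5, -7, 13, -10]
Extract 28: [22, 5, 18, -10, -7, 13, 28]
Extract 22: [18, 5, 13, -10, -7, 22, 28]
Extract 18: [13, 5, -7, -10, 18, 22, 28]
Extract 13: [5, -10, -7, 13, 18, 22, 28]
Extract 5: [-7, -10, 5, 13, 18, 22, 28]
Extract -7: [-10, -7, 5, 13, 18, 22, 28]


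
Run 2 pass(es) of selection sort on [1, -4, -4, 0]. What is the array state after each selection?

Pass 1: Select minimum -4 at index 1, swap -> [-4, 1, -4, 0]
Pass 2: Select minimum -4 at index 2, swap -> [-4, -4, 1, 0]


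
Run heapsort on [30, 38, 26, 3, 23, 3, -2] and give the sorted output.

Build heap: [38, 30, 26, 3, 23, 3, -2]
Extract 38: [30, 23, 26, 3, -2, 3, 38]
Extract 30: [26, 23, 3, 3, -2, 30, 38]
Extract 26: [23, 3, 3, -2, 26, 30, 38]
Extract 23: [3, -2, 3, 23, 26, 30, 38]
Extract 3: [3, -2, 3, 23, 26, 30, 38]
Extract 3: [-2, 3, 3, 23, 26, 30, 38]


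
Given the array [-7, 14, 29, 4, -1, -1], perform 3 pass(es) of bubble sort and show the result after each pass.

After pass 1: [-7, 14, 4, -1, -1, 29] (3 swaps)
After pass 2: [-7, 4, -1, -1, 14, 29] (3 swaps)
After pass 3: [-7, -1, -1, 4, 14, 29] (2 swaps)
Total swaps: 8


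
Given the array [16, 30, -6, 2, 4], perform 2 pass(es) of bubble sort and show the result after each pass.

After pass 1: [16, -6, 2, 4, 30] (3 swaps)
After pass 2: [-6, 2, 4, 16, 30] (3 swaps)
Total swaps: 6


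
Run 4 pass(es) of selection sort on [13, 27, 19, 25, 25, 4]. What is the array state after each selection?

Pass 1: Select minimum 4 at index 5, swap -> [4, 27, 19, 25, 25, 13]
Pass 2: Select minimum 13 at index 5, swap -> [4, 13, 19, 25, 25, 27]
Pass 3: Select minimum 19 at index 2, swap -> [4, 13, 19, 25, 25, 27]
Pass 4: Select minimum 25 at index 3, swap -> [4, 13, 19, 25, 25, 27]


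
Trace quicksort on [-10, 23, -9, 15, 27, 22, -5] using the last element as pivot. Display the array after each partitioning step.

Partition 1: pivot=-5 at index 2 -> [-10, -9, -5, 15, 27, 22, 23]
Partition 2: pivot=-9 at index 1 -> [-10, -9, -5, 15, 27, 22, 23]
Partition 3: pivot=23 at index 5 -> [-10, -9, -5, 15, 22, 23, 27]
Partition 4: pivot=22 at index 4 -> [-10, -9, -5, 15, 22, 23, 27]


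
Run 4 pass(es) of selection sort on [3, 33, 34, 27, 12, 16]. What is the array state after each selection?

Pass 1: Select minimum 3 at index 0, swap -> [3, 33, 34, 27, 12, 16]
Pass 2: Select minimum 12 at index 4, swap -> [3, 12, 34, 27, 33, 16]
Pass 3: Select minimum 16 at index 5, swap -> [3, 12, 16, 27, 33, 34]
Pass 4: Select minimum 27 at index 3, swap -> [3, 12, 16, 27, 33, 34]


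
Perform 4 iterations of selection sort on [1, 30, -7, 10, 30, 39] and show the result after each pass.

Pass 1: Select minimum -7 at index 2, swap -> [-7, 30, 1, 10, 30, 39]
Pass 2: Select minimum 1 at index 2, swap -> [-7, 1, 30, 10, 30, 39]
Pass 3: Select minimum 10 at index 3, swap -> [-7, 1, 10, 30, 30, 39]
Pass 4: Select minimum 30 at index 3, swap -> [-7, 1, 10, 30, 30, 39]


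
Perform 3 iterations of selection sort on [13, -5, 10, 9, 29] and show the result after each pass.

Pass 1: Select minimum -5 at index 1, swap -> [-5, 13, 10, 9, 29]
Pass 2: Select minimum 9 at index 3, swap -> [-5, 9, 10, 13, 29]
Pass 3: Select minimum 10 at index 2, swap -> [-5, 9, 10, 13, 29]


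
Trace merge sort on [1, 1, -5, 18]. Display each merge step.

Divide and conquer:
  Merge [1] + [1] -> [1, 1]
  Merge [-5] + [18] -> [-5, 18]
  Merge [1, 1] + [-5, 18] -> [-5, 1, 1, 18]


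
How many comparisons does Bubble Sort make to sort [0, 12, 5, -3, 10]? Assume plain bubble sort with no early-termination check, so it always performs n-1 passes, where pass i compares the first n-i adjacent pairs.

Pass 1: compare adjacent pairs (0,1)..(3,4) = 4 comparison(s), 3 swap(s) -> [0, 5, -3, 10, 12]
Pass 2: compare adjacent pairs (0,1)..(2,3) = 3 comparison(s), 1 swap(s) -> [0, -3, 5, 10, 12]
Pass 3: compare adjacent pairs (0,1)..(1,2) = 2 comparison(s), 1 swap(s) -> [-3, 0, 5, 10, 12]
Pass 4: compare adjacent pairs (0,1)..(0,1) = 1 comparison(s), 0 swap(s) -> [-3, 0, 5, 10, 12]
Total comparisons: 4 + 3 + 2 + 1 = 10


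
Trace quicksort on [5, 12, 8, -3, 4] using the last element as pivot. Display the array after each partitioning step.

Partition 1: pivot=4 at index 1 -> [-3, 4, 8, 5, 12]
Partition 2: pivot=12 at index 4 -> [-3, 4, 8, 5, 12]
Partition 3: pivot=5 at index 2 -> [-3, 4, 5, 8, 12]


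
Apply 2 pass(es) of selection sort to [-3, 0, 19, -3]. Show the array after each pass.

Pass 1: Select minimum -3 at index 0, swap -> [-3, 0, 19, -3]
Pass 2: Select minimum -3 at index 3, swap -> [-3, -3, 19, 0]


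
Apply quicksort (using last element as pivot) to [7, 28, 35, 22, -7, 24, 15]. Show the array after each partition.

Partition 1: pivot=15 at index 2 -> [7, -7, 15, 22, 28, 24, 35]
Partition 2: pivot=-7 at index 0 -> [-7, 7, 15, 22, 28, 24, 35]
Partition 3: pivot=35 at index 6 -> [-7, 7, 15, 22, 28, 24, 35]
Partition 4: pivot=24 at index 4 -> [-7, 7, 15, 22, 24, 28, 35]


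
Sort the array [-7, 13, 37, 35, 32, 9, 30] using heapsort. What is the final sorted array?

Build heap: [37, 35, 30, 13, 32, 9, -7]
Extract 37: [35, 32, 30, 13, -7, 9, 37]
Extract 35: [32, 13, 30, 9, -7, 35, 37]
Extract 32: [30, 13, -7, 9, 32, 35, 37]
Extract 30: [13, 9, -7, 30, 32, 35, 37]
Extract 13: [9, -7, 13, 30, 32, 35, 37]
Extract 9: [-7, 9, 13, 30, 32, 35, 37]


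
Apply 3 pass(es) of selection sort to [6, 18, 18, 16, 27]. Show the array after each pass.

Pass 1: Select minimum 6 at index 0, swap -> [6, 18, 18, 16, 27]
Pass 2: Select minimum 16 at index 3, swap -> [6, 16, 18, 18, 27]
Pass 3: Select minimum 18 at index 2, swap -> [6, 16, 18, 18, 27]


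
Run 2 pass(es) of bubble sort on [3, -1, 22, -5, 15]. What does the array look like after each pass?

After pass 1: [-1, 3, -5, 15, 22] (3 swaps)
After pass 2: [-1, -5, 3, 15, 22] (1 swaps)
Total swaps: 4
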